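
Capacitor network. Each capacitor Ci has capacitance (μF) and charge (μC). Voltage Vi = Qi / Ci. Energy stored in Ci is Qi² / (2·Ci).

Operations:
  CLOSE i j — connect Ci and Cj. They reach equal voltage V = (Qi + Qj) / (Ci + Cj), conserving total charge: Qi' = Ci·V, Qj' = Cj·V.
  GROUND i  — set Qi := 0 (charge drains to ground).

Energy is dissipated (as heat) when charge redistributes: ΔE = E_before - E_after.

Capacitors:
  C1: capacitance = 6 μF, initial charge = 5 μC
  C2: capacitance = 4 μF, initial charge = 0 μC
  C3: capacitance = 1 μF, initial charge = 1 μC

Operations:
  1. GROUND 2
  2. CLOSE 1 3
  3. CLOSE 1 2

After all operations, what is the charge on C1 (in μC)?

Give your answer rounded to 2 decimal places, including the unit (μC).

Answer: 3.09 μC

Derivation:
Initial: C1(6μF, Q=5μC, V=0.83V), C2(4μF, Q=0μC, V=0.00V), C3(1μF, Q=1μC, V=1.00V)
Op 1: GROUND 2: Q2=0; energy lost=0.000
Op 2: CLOSE 1-3: Q_total=6.00, C_total=7.00, V=0.86; Q1=5.14, Q3=0.86; dissipated=0.012
Op 3: CLOSE 1-2: Q_total=5.14, C_total=10.00, V=0.51; Q1=3.09, Q2=2.06; dissipated=0.882
Final charges: Q1=3.09, Q2=2.06, Q3=0.86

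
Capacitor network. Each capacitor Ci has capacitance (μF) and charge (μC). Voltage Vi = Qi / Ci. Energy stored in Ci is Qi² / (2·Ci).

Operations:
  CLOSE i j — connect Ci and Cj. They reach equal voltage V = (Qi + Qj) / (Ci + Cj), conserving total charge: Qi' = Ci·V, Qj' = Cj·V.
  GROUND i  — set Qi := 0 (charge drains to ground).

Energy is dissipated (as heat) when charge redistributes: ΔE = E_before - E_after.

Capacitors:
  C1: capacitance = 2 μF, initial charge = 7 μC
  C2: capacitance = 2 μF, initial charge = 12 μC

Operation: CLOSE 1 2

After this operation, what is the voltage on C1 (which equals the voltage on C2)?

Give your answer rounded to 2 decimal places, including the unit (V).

Initial: C1(2μF, Q=7μC, V=3.50V), C2(2μF, Q=12μC, V=6.00V)
Op 1: CLOSE 1-2: Q_total=19.00, C_total=4.00, V=4.75; Q1=9.50, Q2=9.50; dissipated=3.125

Answer: 4.75 V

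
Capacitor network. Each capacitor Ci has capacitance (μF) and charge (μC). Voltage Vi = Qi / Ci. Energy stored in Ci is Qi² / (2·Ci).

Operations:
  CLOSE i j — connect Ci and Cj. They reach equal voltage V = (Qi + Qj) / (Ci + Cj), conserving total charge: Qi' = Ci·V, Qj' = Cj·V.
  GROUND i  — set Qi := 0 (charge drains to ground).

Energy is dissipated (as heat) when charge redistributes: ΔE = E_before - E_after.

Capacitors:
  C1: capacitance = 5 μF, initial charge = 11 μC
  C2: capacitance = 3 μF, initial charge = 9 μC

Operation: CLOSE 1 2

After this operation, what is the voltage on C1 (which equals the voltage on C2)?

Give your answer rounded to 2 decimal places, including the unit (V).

Answer: 2.50 V

Derivation:
Initial: C1(5μF, Q=11μC, V=2.20V), C2(3μF, Q=9μC, V=3.00V)
Op 1: CLOSE 1-2: Q_total=20.00, C_total=8.00, V=2.50; Q1=12.50, Q2=7.50; dissipated=0.600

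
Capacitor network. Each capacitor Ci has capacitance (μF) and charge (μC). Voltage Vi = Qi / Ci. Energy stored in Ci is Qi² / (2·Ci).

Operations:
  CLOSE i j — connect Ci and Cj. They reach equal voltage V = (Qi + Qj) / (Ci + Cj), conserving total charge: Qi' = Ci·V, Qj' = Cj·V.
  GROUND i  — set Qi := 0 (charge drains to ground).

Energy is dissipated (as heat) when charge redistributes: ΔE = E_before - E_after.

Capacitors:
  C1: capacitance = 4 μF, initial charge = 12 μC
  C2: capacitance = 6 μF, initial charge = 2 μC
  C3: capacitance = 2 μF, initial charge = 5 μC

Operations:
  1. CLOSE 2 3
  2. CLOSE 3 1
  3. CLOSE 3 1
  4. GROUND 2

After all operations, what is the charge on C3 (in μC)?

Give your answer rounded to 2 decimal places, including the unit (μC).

Initial: C1(4μF, Q=12μC, V=3.00V), C2(6μF, Q=2μC, V=0.33V), C3(2μF, Q=5μC, V=2.50V)
Op 1: CLOSE 2-3: Q_total=7.00, C_total=8.00, V=0.88; Q2=5.25, Q3=1.75; dissipated=3.521
Op 2: CLOSE 3-1: Q_total=13.75, C_total=6.00, V=2.29; Q3=4.58, Q1=9.17; dissipated=3.010
Op 3: CLOSE 3-1: Q_total=13.75, C_total=6.00, V=2.29; Q3=4.58, Q1=9.17; dissipated=0.000
Op 4: GROUND 2: Q2=0; energy lost=2.297
Final charges: Q1=9.17, Q2=0.00, Q3=4.58

Answer: 4.58 μC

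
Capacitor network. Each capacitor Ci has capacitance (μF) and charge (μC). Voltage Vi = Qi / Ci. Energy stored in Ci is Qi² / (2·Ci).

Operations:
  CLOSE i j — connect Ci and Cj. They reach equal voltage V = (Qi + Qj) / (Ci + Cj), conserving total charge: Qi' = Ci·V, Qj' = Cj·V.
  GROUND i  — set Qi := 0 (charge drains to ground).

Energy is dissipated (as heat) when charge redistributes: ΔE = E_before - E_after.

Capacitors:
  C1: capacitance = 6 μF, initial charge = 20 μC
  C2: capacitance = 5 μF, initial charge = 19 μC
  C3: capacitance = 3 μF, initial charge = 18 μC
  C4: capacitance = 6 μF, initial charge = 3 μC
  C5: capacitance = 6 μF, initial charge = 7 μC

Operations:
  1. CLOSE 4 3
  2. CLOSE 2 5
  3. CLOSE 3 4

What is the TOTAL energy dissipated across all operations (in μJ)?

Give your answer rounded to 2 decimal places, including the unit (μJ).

Initial: C1(6μF, Q=20μC, V=3.33V), C2(5μF, Q=19μC, V=3.80V), C3(3μF, Q=18μC, V=6.00V), C4(6μF, Q=3μC, V=0.50V), C5(6μF, Q=7μC, V=1.17V)
Op 1: CLOSE 4-3: Q_total=21.00, C_total=9.00, V=2.33; Q4=14.00, Q3=7.00; dissipated=30.250
Op 2: CLOSE 2-5: Q_total=26.00, C_total=11.00, V=2.36; Q2=11.82, Q5=14.18; dissipated=9.456
Op 3: CLOSE 3-4: Q_total=21.00, C_total=9.00, V=2.33; Q3=7.00, Q4=14.00; dissipated=0.000
Total dissipated: 39.706 μJ

Answer: 39.71 μJ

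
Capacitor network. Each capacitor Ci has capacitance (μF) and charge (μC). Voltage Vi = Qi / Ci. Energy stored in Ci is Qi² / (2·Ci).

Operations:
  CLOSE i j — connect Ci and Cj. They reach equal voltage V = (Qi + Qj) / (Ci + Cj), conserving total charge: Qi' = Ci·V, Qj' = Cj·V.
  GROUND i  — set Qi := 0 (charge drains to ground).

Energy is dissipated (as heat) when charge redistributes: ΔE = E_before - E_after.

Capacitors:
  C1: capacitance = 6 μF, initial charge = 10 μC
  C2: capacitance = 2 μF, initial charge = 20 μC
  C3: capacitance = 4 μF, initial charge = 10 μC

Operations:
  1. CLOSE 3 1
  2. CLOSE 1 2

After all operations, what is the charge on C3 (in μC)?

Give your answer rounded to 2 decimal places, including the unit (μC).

Initial: C1(6μF, Q=10μC, V=1.67V), C2(2μF, Q=20μC, V=10.00V), C3(4μF, Q=10μC, V=2.50V)
Op 1: CLOSE 3-1: Q_total=20.00, C_total=10.00, V=2.00; Q3=8.00, Q1=12.00; dissipated=0.833
Op 2: CLOSE 1-2: Q_total=32.00, C_total=8.00, V=4.00; Q1=24.00, Q2=8.00; dissipated=48.000
Final charges: Q1=24.00, Q2=8.00, Q3=8.00

Answer: 8.00 μC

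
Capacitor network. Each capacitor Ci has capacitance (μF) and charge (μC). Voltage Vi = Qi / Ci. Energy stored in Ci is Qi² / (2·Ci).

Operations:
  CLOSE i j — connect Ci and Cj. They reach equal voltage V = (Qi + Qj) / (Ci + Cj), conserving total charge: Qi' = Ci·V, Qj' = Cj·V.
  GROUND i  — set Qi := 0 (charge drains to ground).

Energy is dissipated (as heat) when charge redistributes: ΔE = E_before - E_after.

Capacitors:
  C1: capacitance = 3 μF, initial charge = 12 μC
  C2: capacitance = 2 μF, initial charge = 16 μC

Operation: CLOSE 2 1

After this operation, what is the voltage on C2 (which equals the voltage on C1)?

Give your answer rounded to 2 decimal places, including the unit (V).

Initial: C1(3μF, Q=12μC, V=4.00V), C2(2μF, Q=16μC, V=8.00V)
Op 1: CLOSE 2-1: Q_total=28.00, C_total=5.00, V=5.60; Q2=11.20, Q1=16.80; dissipated=9.600

Answer: 5.60 V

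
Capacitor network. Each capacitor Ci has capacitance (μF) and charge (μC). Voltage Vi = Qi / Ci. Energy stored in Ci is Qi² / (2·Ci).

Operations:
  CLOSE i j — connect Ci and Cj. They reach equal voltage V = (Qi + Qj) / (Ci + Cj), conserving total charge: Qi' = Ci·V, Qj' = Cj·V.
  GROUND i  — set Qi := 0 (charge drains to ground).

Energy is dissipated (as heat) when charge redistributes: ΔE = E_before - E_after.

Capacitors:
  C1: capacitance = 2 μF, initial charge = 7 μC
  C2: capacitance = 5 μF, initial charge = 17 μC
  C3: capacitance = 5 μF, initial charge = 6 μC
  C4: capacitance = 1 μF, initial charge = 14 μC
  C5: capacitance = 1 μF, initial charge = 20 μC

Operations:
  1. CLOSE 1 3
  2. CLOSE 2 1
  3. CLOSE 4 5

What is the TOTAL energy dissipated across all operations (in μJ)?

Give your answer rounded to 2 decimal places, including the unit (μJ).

Answer: 14.48 μJ

Derivation:
Initial: C1(2μF, Q=7μC, V=3.50V), C2(5μF, Q=17μC, V=3.40V), C3(5μF, Q=6μC, V=1.20V), C4(1μF, Q=14μC, V=14.00V), C5(1μF, Q=20μC, V=20.00V)
Op 1: CLOSE 1-3: Q_total=13.00, C_total=7.00, V=1.86; Q1=3.71, Q3=9.29; dissipated=3.779
Op 2: CLOSE 2-1: Q_total=20.71, C_total=7.00, V=2.96; Q2=14.80, Q1=5.92; dissipated=1.700
Op 3: CLOSE 4-5: Q_total=34.00, C_total=2.00, V=17.00; Q4=17.00, Q5=17.00; dissipated=9.000
Total dissipated: 14.479 μJ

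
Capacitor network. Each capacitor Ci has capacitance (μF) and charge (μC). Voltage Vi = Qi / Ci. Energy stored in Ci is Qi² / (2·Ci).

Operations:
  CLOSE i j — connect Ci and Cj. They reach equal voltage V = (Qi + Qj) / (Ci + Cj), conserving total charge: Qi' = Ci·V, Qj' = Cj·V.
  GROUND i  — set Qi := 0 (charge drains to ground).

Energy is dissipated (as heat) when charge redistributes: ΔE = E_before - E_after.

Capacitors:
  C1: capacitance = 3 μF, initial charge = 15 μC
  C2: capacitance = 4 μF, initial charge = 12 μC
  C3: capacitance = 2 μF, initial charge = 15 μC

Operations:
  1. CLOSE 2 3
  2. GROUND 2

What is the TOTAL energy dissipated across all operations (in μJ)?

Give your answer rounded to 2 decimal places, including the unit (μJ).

Initial: C1(3μF, Q=15μC, V=5.00V), C2(4μF, Q=12μC, V=3.00V), C3(2μF, Q=15μC, V=7.50V)
Op 1: CLOSE 2-3: Q_total=27.00, C_total=6.00, V=4.50; Q2=18.00, Q3=9.00; dissipated=13.500
Op 2: GROUND 2: Q2=0; energy lost=40.500
Total dissipated: 54.000 μJ

Answer: 54.00 μJ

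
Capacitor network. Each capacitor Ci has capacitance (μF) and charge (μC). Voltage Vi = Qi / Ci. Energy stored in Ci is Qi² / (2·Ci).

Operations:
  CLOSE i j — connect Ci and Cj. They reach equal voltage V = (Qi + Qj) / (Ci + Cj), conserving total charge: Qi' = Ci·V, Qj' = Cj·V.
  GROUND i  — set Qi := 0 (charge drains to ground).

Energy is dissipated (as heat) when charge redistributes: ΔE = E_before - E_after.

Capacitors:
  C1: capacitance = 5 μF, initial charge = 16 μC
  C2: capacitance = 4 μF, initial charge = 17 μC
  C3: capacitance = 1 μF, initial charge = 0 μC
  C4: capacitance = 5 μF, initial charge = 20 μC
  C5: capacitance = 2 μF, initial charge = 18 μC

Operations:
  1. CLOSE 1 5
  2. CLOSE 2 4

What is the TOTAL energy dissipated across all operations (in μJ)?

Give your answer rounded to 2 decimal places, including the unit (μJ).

Answer: 24.10 μJ

Derivation:
Initial: C1(5μF, Q=16μC, V=3.20V), C2(4μF, Q=17μC, V=4.25V), C3(1μF, Q=0μC, V=0.00V), C4(5μF, Q=20μC, V=4.00V), C5(2μF, Q=18μC, V=9.00V)
Op 1: CLOSE 1-5: Q_total=34.00, C_total=7.00, V=4.86; Q1=24.29, Q5=9.71; dissipated=24.029
Op 2: CLOSE 2-4: Q_total=37.00, C_total=9.00, V=4.11; Q2=16.44, Q4=20.56; dissipated=0.069
Total dissipated: 24.098 μJ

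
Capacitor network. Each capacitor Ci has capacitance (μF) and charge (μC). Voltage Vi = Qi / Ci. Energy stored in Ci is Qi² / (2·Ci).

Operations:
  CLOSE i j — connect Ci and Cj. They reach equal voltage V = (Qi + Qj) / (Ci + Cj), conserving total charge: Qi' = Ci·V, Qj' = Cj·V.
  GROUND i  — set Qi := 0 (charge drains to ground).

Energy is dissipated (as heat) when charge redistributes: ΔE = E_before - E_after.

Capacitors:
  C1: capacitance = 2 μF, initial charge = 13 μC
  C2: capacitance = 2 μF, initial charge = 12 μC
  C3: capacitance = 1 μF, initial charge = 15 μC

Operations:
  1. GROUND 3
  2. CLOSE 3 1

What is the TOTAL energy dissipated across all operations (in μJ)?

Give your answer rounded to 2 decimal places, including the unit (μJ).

Initial: C1(2μF, Q=13μC, V=6.50V), C2(2μF, Q=12μC, V=6.00V), C3(1μF, Q=15μC, V=15.00V)
Op 1: GROUND 3: Q3=0; energy lost=112.500
Op 2: CLOSE 3-1: Q_total=13.00, C_total=3.00, V=4.33; Q3=4.33, Q1=8.67; dissipated=14.083
Total dissipated: 126.583 μJ

Answer: 126.58 μJ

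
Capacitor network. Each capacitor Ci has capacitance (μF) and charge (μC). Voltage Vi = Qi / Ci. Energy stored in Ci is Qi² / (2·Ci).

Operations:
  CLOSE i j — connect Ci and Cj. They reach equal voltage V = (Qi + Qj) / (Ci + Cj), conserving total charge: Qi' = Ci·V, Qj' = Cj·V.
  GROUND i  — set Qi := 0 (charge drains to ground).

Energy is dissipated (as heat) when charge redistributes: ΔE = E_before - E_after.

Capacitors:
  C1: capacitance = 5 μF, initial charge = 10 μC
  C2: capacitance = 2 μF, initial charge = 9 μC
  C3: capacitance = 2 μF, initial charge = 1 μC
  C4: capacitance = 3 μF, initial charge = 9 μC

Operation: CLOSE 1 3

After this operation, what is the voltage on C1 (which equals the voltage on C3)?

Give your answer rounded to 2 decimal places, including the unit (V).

Answer: 1.57 V

Derivation:
Initial: C1(5μF, Q=10μC, V=2.00V), C2(2μF, Q=9μC, V=4.50V), C3(2μF, Q=1μC, V=0.50V), C4(3μF, Q=9μC, V=3.00V)
Op 1: CLOSE 1-3: Q_total=11.00, C_total=7.00, V=1.57; Q1=7.86, Q3=3.14; dissipated=1.607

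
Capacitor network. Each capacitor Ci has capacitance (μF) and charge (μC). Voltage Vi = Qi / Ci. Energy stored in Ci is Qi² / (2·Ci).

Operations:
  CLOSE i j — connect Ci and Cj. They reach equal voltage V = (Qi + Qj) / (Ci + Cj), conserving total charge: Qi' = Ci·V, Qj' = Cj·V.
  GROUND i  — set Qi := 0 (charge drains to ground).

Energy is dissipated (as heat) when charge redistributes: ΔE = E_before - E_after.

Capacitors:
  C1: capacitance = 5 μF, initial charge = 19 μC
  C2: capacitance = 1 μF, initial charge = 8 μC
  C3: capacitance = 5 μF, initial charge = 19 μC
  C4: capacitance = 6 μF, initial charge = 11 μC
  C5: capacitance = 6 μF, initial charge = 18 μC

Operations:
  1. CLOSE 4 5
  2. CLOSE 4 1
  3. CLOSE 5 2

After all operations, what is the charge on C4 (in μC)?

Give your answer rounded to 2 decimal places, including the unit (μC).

Answer: 18.27 μC

Derivation:
Initial: C1(5μF, Q=19μC, V=3.80V), C2(1μF, Q=8μC, V=8.00V), C3(5μF, Q=19μC, V=3.80V), C4(6μF, Q=11μC, V=1.83V), C5(6μF, Q=18μC, V=3.00V)
Op 1: CLOSE 4-5: Q_total=29.00, C_total=12.00, V=2.42; Q4=14.50, Q5=14.50; dissipated=2.042
Op 2: CLOSE 4-1: Q_total=33.50, C_total=11.00, V=3.05; Q4=18.27, Q1=15.23; dissipated=2.609
Op 3: CLOSE 5-2: Q_total=22.50, C_total=7.00, V=3.21; Q5=19.29, Q2=3.21; dissipated=13.360
Final charges: Q1=15.23, Q2=3.21, Q3=19.00, Q4=18.27, Q5=19.29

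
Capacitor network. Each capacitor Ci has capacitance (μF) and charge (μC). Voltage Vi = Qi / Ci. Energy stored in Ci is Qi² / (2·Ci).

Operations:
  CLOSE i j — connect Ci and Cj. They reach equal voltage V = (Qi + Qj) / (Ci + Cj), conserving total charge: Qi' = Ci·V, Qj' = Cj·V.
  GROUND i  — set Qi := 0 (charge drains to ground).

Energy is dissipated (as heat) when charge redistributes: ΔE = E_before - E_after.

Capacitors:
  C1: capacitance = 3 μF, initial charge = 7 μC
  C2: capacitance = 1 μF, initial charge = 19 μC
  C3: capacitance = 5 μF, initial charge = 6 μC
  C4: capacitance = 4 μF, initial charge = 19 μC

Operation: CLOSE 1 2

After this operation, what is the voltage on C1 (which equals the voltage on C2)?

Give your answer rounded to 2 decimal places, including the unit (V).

Answer: 6.50 V

Derivation:
Initial: C1(3μF, Q=7μC, V=2.33V), C2(1μF, Q=19μC, V=19.00V), C3(5μF, Q=6μC, V=1.20V), C4(4μF, Q=19μC, V=4.75V)
Op 1: CLOSE 1-2: Q_total=26.00, C_total=4.00, V=6.50; Q1=19.50, Q2=6.50; dissipated=104.167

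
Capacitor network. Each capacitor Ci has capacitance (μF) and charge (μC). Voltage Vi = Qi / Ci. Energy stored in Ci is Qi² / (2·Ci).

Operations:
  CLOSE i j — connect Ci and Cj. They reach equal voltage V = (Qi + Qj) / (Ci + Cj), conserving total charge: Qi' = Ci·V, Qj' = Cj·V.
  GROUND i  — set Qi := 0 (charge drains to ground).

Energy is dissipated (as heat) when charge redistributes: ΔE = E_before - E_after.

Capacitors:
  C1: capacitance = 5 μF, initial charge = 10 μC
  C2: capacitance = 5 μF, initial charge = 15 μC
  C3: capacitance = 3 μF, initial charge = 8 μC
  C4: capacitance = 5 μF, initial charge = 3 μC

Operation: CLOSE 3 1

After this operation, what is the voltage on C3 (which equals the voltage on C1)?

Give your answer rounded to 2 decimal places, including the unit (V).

Initial: C1(5μF, Q=10μC, V=2.00V), C2(5μF, Q=15μC, V=3.00V), C3(3μF, Q=8μC, V=2.67V), C4(5μF, Q=3μC, V=0.60V)
Op 1: CLOSE 3-1: Q_total=18.00, C_total=8.00, V=2.25; Q3=6.75, Q1=11.25; dissipated=0.417

Answer: 2.25 V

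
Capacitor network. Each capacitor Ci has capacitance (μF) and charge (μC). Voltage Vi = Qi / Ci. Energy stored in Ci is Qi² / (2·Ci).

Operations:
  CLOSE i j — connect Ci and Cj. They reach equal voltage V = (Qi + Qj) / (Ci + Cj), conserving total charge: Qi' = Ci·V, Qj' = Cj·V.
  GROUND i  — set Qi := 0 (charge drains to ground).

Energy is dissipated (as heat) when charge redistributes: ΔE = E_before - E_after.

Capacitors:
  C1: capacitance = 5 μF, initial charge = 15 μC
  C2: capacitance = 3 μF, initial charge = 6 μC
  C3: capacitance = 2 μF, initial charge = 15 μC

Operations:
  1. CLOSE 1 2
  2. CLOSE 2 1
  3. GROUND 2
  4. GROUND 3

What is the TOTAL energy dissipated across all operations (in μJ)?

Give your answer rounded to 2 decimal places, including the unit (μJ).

Answer: 67.52 μJ

Derivation:
Initial: C1(5μF, Q=15μC, V=3.00V), C2(3μF, Q=6μC, V=2.00V), C3(2μF, Q=15μC, V=7.50V)
Op 1: CLOSE 1-2: Q_total=21.00, C_total=8.00, V=2.62; Q1=13.12, Q2=7.88; dissipated=0.938
Op 2: CLOSE 2-1: Q_total=21.00, C_total=8.00, V=2.62; Q2=7.88, Q1=13.12; dissipated=0.000
Op 3: GROUND 2: Q2=0; energy lost=10.336
Op 4: GROUND 3: Q3=0; energy lost=56.250
Total dissipated: 67.523 μJ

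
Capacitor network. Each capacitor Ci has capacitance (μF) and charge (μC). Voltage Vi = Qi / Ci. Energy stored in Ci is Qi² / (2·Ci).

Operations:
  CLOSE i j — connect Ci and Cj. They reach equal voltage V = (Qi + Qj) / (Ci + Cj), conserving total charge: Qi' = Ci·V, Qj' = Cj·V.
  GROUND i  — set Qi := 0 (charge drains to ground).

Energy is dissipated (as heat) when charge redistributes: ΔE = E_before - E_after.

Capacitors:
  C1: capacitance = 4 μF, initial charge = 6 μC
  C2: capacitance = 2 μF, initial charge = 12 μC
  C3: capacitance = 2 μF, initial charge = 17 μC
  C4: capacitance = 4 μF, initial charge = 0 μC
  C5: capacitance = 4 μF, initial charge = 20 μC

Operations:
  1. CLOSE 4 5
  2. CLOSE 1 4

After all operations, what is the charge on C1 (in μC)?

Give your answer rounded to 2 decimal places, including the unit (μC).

Initial: C1(4μF, Q=6μC, V=1.50V), C2(2μF, Q=12μC, V=6.00V), C3(2μF, Q=17μC, V=8.50V), C4(4μF, Q=0μC, V=0.00V), C5(4μF, Q=20μC, V=5.00V)
Op 1: CLOSE 4-5: Q_total=20.00, C_total=8.00, V=2.50; Q4=10.00, Q5=10.00; dissipated=25.000
Op 2: CLOSE 1-4: Q_total=16.00, C_total=8.00, V=2.00; Q1=8.00, Q4=8.00; dissipated=1.000
Final charges: Q1=8.00, Q2=12.00, Q3=17.00, Q4=8.00, Q5=10.00

Answer: 8.00 μC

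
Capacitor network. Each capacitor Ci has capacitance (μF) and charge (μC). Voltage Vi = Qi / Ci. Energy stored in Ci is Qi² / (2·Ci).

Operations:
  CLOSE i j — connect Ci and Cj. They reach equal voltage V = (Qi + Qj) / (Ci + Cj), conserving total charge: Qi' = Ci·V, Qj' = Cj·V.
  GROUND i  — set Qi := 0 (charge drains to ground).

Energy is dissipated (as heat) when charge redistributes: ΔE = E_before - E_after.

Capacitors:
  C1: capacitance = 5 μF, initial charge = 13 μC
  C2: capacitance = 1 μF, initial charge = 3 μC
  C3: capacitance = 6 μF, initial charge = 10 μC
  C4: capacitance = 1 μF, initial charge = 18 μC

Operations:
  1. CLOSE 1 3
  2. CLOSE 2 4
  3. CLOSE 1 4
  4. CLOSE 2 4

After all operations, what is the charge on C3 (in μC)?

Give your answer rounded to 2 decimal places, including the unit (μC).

Answer: 12.55 μC

Derivation:
Initial: C1(5μF, Q=13μC, V=2.60V), C2(1μF, Q=3μC, V=3.00V), C3(6μF, Q=10μC, V=1.67V), C4(1μF, Q=18μC, V=18.00V)
Op 1: CLOSE 1-3: Q_total=23.00, C_total=11.00, V=2.09; Q1=10.45, Q3=12.55; dissipated=1.188
Op 2: CLOSE 2-4: Q_total=21.00, C_total=2.00, V=10.50; Q2=10.50, Q4=10.50; dissipated=56.250
Op 3: CLOSE 1-4: Q_total=20.95, C_total=6.00, V=3.49; Q1=17.46, Q4=3.49; dissipated=29.464
Op 4: CLOSE 2-4: Q_total=13.99, C_total=2.00, V=7.00; Q2=7.00, Q4=7.00; dissipated=12.277
Final charges: Q1=17.46, Q2=7.00, Q3=12.55, Q4=7.00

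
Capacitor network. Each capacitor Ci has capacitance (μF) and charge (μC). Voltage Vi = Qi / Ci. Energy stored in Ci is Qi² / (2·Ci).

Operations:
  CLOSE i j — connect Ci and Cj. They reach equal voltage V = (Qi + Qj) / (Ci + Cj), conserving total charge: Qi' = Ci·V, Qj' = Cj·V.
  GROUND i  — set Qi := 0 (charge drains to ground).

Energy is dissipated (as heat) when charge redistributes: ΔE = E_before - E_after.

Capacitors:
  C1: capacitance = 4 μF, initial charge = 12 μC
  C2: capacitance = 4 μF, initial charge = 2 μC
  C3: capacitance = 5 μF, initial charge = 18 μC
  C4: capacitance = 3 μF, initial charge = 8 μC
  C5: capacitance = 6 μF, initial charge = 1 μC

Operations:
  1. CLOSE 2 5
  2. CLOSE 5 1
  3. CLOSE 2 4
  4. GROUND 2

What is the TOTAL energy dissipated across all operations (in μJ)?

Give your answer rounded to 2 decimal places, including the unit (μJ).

Answer: 17.14 μJ

Derivation:
Initial: C1(4μF, Q=12μC, V=3.00V), C2(4μF, Q=2μC, V=0.50V), C3(5μF, Q=18μC, V=3.60V), C4(3μF, Q=8μC, V=2.67V), C5(6μF, Q=1μC, V=0.17V)
Op 1: CLOSE 2-5: Q_total=3.00, C_total=10.00, V=0.30; Q2=1.20, Q5=1.80; dissipated=0.133
Op 2: CLOSE 5-1: Q_total=13.80, C_total=10.00, V=1.38; Q5=8.28, Q1=5.52; dissipated=8.748
Op 3: CLOSE 2-4: Q_total=9.20, C_total=7.00, V=1.31; Q2=5.26, Q4=3.94; dissipated=4.801
Op 4: GROUND 2: Q2=0; energy lost=3.455
Total dissipated: 17.137 μJ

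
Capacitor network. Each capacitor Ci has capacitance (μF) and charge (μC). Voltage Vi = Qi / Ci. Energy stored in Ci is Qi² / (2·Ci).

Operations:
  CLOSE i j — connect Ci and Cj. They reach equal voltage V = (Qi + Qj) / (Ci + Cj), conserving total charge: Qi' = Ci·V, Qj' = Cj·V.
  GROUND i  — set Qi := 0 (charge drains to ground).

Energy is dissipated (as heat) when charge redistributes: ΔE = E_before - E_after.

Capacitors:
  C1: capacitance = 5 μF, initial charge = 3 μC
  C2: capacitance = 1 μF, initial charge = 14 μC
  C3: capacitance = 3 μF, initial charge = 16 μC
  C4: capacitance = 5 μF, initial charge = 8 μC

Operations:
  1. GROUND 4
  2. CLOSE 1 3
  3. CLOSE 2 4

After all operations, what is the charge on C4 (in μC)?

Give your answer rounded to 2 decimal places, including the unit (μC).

Answer: 11.67 μC

Derivation:
Initial: C1(5μF, Q=3μC, V=0.60V), C2(1μF, Q=14μC, V=14.00V), C3(3μF, Q=16μC, V=5.33V), C4(5μF, Q=8μC, V=1.60V)
Op 1: GROUND 4: Q4=0; energy lost=6.400
Op 2: CLOSE 1-3: Q_total=19.00, C_total=8.00, V=2.38; Q1=11.88, Q3=7.12; dissipated=21.004
Op 3: CLOSE 2-4: Q_total=14.00, C_total=6.00, V=2.33; Q2=2.33, Q4=11.67; dissipated=81.667
Final charges: Q1=11.88, Q2=2.33, Q3=7.12, Q4=11.67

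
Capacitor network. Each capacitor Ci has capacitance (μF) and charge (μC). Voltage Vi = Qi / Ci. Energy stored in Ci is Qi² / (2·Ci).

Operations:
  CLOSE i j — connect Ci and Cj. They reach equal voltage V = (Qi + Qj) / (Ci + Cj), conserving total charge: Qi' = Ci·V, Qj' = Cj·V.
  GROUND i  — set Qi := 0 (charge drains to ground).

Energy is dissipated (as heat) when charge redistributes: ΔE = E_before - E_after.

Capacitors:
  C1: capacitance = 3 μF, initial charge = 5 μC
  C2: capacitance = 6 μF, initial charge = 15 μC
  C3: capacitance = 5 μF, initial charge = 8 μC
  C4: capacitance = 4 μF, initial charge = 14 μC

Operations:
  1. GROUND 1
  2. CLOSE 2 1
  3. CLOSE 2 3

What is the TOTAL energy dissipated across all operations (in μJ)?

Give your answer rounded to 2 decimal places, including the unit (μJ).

Initial: C1(3μF, Q=5μC, V=1.67V), C2(6μF, Q=15μC, V=2.50V), C3(5μF, Q=8μC, V=1.60V), C4(4μF, Q=14μC, V=3.50V)
Op 1: GROUND 1: Q1=0; energy lost=4.167
Op 2: CLOSE 2-1: Q_total=15.00, C_total=9.00, V=1.67; Q2=10.00, Q1=5.00; dissipated=6.250
Op 3: CLOSE 2-3: Q_total=18.00, C_total=11.00, V=1.64; Q2=9.82, Q3=8.18; dissipated=0.006
Total dissipated: 10.423 μJ

Answer: 10.42 μJ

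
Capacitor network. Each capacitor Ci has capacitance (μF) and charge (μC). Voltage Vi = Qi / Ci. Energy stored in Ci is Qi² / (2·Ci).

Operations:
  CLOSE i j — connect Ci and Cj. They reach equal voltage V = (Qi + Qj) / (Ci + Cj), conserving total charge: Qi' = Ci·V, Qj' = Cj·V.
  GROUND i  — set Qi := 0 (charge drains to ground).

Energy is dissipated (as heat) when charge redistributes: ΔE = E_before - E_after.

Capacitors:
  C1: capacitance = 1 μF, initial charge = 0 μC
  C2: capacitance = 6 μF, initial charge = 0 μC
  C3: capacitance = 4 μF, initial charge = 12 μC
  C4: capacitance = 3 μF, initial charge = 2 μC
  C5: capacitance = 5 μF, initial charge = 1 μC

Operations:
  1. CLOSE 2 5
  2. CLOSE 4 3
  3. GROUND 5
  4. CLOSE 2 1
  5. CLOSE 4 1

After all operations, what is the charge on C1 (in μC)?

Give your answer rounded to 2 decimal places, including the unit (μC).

Initial: C1(1μF, Q=0μC, V=0.00V), C2(6μF, Q=0μC, V=0.00V), C3(4μF, Q=12μC, V=3.00V), C4(3μF, Q=2μC, V=0.67V), C5(5μF, Q=1μC, V=0.20V)
Op 1: CLOSE 2-5: Q_total=1.00, C_total=11.00, V=0.09; Q2=0.55, Q5=0.45; dissipated=0.055
Op 2: CLOSE 4-3: Q_total=14.00, C_total=7.00, V=2.00; Q4=6.00, Q3=8.00; dissipated=4.667
Op 3: GROUND 5: Q5=0; energy lost=0.021
Op 4: CLOSE 2-1: Q_total=0.55, C_total=7.00, V=0.08; Q2=0.47, Q1=0.08; dissipated=0.004
Op 5: CLOSE 4-1: Q_total=6.08, C_total=4.00, V=1.52; Q4=4.56, Q1=1.52; dissipated=1.385
Final charges: Q1=1.52, Q2=0.47, Q3=8.00, Q4=4.56, Q5=0.00

Answer: 1.52 μC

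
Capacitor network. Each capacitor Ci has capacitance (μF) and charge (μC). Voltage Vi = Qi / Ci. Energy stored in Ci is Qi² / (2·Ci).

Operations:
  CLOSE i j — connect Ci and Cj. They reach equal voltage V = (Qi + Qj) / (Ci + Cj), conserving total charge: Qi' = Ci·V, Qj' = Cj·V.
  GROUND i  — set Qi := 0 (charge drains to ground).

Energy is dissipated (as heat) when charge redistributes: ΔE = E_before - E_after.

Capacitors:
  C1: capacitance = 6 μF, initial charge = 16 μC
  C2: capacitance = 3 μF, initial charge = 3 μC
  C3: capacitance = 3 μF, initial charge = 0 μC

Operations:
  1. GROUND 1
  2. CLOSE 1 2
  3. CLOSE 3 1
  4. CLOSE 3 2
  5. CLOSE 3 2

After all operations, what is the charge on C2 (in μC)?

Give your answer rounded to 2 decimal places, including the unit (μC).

Initial: C1(6μF, Q=16μC, V=2.67V), C2(3μF, Q=3μC, V=1.00V), C3(3μF, Q=0μC, V=0.00V)
Op 1: GROUND 1: Q1=0; energy lost=21.333
Op 2: CLOSE 1-2: Q_total=3.00, C_total=9.00, V=0.33; Q1=2.00, Q2=1.00; dissipated=1.000
Op 3: CLOSE 3-1: Q_total=2.00, C_total=9.00, V=0.22; Q3=0.67, Q1=1.33; dissipated=0.111
Op 4: CLOSE 3-2: Q_total=1.67, C_total=6.00, V=0.28; Q3=0.83, Q2=0.83; dissipated=0.009
Op 5: CLOSE 3-2: Q_total=1.67, C_total=6.00, V=0.28; Q3=0.83, Q2=0.83; dissipated=0.000
Final charges: Q1=1.33, Q2=0.83, Q3=0.83

Answer: 0.83 μC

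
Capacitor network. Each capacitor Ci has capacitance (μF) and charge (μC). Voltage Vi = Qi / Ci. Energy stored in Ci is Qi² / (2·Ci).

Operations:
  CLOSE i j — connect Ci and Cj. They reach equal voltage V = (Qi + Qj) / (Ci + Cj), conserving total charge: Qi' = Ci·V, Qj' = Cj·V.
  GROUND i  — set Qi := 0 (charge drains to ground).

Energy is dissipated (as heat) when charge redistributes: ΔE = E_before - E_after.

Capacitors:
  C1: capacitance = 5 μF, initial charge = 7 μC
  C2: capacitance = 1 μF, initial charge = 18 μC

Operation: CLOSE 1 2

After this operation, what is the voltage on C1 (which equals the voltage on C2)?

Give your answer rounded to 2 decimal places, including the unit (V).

Initial: C1(5μF, Q=7μC, V=1.40V), C2(1μF, Q=18μC, V=18.00V)
Op 1: CLOSE 1-2: Q_total=25.00, C_total=6.00, V=4.17; Q1=20.83, Q2=4.17; dissipated=114.817

Answer: 4.17 V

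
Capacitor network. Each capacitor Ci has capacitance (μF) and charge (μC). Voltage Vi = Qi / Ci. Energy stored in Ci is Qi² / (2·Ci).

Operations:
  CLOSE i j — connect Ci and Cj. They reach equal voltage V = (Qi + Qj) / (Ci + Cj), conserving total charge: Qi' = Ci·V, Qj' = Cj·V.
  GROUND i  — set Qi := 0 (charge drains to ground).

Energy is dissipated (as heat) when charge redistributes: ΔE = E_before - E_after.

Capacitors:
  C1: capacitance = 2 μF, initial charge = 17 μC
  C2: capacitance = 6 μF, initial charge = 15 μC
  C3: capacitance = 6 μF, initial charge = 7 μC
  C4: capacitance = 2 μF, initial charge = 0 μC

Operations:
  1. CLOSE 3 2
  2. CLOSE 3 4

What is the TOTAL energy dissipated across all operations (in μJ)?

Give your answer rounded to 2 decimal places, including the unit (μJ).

Initial: C1(2μF, Q=17μC, V=8.50V), C2(6μF, Q=15μC, V=2.50V), C3(6μF, Q=7μC, V=1.17V), C4(2μF, Q=0μC, V=0.00V)
Op 1: CLOSE 3-2: Q_total=22.00, C_total=12.00, V=1.83; Q3=11.00, Q2=11.00; dissipated=2.667
Op 2: CLOSE 3-4: Q_total=11.00, C_total=8.00, V=1.38; Q3=8.25, Q4=2.75; dissipated=2.521
Total dissipated: 5.188 μJ

Answer: 5.19 μJ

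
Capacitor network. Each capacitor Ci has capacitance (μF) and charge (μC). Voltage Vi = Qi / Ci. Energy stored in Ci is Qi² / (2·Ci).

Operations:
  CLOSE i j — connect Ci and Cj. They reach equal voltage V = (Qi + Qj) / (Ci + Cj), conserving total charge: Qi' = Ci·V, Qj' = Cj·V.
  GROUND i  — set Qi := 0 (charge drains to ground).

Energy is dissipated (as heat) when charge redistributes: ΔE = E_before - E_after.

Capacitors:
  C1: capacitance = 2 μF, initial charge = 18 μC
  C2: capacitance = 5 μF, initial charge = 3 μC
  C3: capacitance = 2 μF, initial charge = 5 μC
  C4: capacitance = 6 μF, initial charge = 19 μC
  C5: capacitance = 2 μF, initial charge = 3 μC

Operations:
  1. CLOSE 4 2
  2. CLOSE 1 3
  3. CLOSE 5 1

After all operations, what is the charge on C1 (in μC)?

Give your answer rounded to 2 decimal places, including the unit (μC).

Initial: C1(2μF, Q=18μC, V=9.00V), C2(5μF, Q=3μC, V=0.60V), C3(2μF, Q=5μC, V=2.50V), C4(6μF, Q=19μC, V=3.17V), C5(2μF, Q=3μC, V=1.50V)
Op 1: CLOSE 4-2: Q_total=22.00, C_total=11.00, V=2.00; Q4=12.00, Q2=10.00; dissipated=8.983
Op 2: CLOSE 1-3: Q_total=23.00, C_total=4.00, V=5.75; Q1=11.50, Q3=11.50; dissipated=21.125
Op 3: CLOSE 5-1: Q_total=14.50, C_total=4.00, V=3.62; Q5=7.25, Q1=7.25; dissipated=9.031
Final charges: Q1=7.25, Q2=10.00, Q3=11.50, Q4=12.00, Q5=7.25

Answer: 7.25 μC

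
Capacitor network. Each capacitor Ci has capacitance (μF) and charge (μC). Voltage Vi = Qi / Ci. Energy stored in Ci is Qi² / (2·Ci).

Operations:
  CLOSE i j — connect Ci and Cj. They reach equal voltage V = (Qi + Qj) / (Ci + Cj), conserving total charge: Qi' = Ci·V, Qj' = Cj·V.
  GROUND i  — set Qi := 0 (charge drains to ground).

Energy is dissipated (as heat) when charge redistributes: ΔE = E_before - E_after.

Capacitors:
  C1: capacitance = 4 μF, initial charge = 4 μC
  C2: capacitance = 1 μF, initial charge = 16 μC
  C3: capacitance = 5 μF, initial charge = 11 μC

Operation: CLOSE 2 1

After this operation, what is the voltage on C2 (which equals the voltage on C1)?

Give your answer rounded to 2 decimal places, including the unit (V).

Initial: C1(4μF, Q=4μC, V=1.00V), C2(1μF, Q=16μC, V=16.00V), C3(5μF, Q=11μC, V=2.20V)
Op 1: CLOSE 2-1: Q_total=20.00, C_total=5.00, V=4.00; Q2=4.00, Q1=16.00; dissipated=90.000

Answer: 4.00 V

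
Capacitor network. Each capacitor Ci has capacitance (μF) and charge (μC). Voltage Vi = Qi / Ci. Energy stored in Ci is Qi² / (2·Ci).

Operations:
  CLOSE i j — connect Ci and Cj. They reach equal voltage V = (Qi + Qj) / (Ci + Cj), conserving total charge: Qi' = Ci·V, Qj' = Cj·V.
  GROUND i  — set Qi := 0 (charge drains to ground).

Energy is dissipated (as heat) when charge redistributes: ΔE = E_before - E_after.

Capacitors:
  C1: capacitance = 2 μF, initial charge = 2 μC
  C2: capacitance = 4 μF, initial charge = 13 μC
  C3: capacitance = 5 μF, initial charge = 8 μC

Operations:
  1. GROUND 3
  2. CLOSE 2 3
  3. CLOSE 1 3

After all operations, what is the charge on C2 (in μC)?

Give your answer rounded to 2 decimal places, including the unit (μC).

Answer: 5.78 μC

Derivation:
Initial: C1(2μF, Q=2μC, V=1.00V), C2(4μF, Q=13μC, V=3.25V), C3(5μF, Q=8μC, V=1.60V)
Op 1: GROUND 3: Q3=0; energy lost=6.400
Op 2: CLOSE 2-3: Q_total=13.00, C_total=9.00, V=1.44; Q2=5.78, Q3=7.22; dissipated=11.736
Op 3: CLOSE 1-3: Q_total=9.22, C_total=7.00, V=1.32; Q1=2.63, Q3=6.59; dissipated=0.141
Final charges: Q1=2.63, Q2=5.78, Q3=6.59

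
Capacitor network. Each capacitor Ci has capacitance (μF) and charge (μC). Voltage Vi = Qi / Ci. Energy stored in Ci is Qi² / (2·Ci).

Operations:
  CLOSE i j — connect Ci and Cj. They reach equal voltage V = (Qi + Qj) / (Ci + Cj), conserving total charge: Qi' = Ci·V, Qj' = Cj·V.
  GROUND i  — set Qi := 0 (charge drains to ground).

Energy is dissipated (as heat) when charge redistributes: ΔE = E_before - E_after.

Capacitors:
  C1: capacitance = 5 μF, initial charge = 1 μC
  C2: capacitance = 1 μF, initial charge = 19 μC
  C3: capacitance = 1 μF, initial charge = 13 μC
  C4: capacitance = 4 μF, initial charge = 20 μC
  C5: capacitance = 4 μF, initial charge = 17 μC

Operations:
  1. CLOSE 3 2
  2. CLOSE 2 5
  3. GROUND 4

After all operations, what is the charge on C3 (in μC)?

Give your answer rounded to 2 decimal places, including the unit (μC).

Initial: C1(5μF, Q=1μC, V=0.20V), C2(1μF, Q=19μC, V=19.00V), C3(1μF, Q=13μC, V=13.00V), C4(4μF, Q=20μC, V=5.00V), C5(4μF, Q=17μC, V=4.25V)
Op 1: CLOSE 3-2: Q_total=32.00, C_total=2.00, V=16.00; Q3=16.00, Q2=16.00; dissipated=9.000
Op 2: CLOSE 2-5: Q_total=33.00, C_total=5.00, V=6.60; Q2=6.60, Q5=26.40; dissipated=55.225
Op 3: GROUND 4: Q4=0; energy lost=50.000
Final charges: Q1=1.00, Q2=6.60, Q3=16.00, Q4=0.00, Q5=26.40

Answer: 16.00 μC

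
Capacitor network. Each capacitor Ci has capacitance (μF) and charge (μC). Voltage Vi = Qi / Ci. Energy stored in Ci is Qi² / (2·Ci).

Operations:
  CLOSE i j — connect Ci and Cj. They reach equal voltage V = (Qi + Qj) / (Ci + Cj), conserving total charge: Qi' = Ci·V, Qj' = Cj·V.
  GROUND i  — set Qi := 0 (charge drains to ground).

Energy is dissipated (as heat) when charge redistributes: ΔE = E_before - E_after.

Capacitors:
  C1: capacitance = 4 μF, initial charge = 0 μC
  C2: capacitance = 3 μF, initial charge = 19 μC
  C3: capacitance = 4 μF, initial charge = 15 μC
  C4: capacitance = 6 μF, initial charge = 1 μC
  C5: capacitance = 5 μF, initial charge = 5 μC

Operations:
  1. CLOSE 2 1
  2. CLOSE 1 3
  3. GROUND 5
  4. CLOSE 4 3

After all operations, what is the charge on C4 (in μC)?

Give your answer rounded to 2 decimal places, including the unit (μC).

Answer: 8.36 μC

Derivation:
Initial: C1(4μF, Q=0μC, V=0.00V), C2(3μF, Q=19μC, V=6.33V), C3(4μF, Q=15μC, V=3.75V), C4(6μF, Q=1μC, V=0.17V), C5(5μF, Q=5μC, V=1.00V)
Op 1: CLOSE 2-1: Q_total=19.00, C_total=7.00, V=2.71; Q2=8.14, Q1=10.86; dissipated=34.381
Op 2: CLOSE 1-3: Q_total=25.86, C_total=8.00, V=3.23; Q1=12.93, Q3=12.93; dissipated=1.073
Op 3: GROUND 5: Q5=0; energy lost=2.500
Op 4: CLOSE 4-3: Q_total=13.93, C_total=10.00, V=1.39; Q4=8.36, Q3=5.57; dissipated=11.277
Final charges: Q1=12.93, Q2=8.14, Q3=5.57, Q4=8.36, Q5=0.00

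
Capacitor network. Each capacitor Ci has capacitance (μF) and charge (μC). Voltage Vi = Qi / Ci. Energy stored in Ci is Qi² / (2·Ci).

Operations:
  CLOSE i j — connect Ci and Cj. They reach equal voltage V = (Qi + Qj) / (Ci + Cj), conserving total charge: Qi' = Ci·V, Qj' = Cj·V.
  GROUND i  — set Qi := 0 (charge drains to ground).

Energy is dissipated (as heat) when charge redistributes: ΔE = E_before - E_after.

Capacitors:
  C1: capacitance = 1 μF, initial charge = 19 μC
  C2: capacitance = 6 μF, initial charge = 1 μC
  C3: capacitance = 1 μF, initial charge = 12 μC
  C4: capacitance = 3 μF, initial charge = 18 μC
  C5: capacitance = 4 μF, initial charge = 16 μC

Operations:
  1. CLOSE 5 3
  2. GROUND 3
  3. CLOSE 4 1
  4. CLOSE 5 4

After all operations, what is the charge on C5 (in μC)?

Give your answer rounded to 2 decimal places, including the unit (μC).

Answer: 28.66 μC

Derivation:
Initial: C1(1μF, Q=19μC, V=19.00V), C2(6μF, Q=1μC, V=0.17V), C3(1μF, Q=12μC, V=12.00V), C4(3μF, Q=18μC, V=6.00V), C5(4μF, Q=16μC, V=4.00V)
Op 1: CLOSE 5-3: Q_total=28.00, C_total=5.00, V=5.60; Q5=22.40, Q3=5.60; dissipated=25.600
Op 2: GROUND 3: Q3=0; energy lost=15.680
Op 3: CLOSE 4-1: Q_total=37.00, C_total=4.00, V=9.25; Q4=27.75, Q1=9.25; dissipated=63.375
Op 4: CLOSE 5-4: Q_total=50.15, C_total=7.00, V=7.16; Q5=28.66, Q4=21.49; dissipated=11.419
Final charges: Q1=9.25, Q2=1.00, Q3=0.00, Q4=21.49, Q5=28.66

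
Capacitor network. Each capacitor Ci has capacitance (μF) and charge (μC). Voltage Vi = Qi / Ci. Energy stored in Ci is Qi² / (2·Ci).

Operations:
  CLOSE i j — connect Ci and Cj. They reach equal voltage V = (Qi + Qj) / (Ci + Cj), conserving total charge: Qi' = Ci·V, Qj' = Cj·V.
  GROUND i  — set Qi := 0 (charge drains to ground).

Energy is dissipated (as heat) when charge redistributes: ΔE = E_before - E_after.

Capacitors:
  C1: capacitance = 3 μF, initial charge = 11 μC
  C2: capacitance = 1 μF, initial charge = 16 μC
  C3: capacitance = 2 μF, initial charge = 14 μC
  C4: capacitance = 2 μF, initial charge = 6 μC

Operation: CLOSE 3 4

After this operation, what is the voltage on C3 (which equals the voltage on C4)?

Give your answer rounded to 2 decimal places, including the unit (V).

Initial: C1(3μF, Q=11μC, V=3.67V), C2(1μF, Q=16μC, V=16.00V), C3(2μF, Q=14μC, V=7.00V), C4(2μF, Q=6μC, V=3.00V)
Op 1: CLOSE 3-4: Q_total=20.00, C_total=4.00, V=5.00; Q3=10.00, Q4=10.00; dissipated=8.000

Answer: 5.00 V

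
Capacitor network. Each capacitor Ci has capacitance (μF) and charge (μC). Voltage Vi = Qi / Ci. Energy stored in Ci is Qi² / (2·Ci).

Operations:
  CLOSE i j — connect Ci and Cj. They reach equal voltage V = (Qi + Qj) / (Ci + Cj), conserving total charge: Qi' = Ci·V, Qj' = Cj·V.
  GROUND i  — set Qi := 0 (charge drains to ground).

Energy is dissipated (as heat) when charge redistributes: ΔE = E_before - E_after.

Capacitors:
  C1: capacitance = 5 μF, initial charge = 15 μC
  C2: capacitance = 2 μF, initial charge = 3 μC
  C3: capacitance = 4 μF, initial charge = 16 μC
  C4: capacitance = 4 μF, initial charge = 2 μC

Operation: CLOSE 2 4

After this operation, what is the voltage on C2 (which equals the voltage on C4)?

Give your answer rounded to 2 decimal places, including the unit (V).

Answer: 0.83 V

Derivation:
Initial: C1(5μF, Q=15μC, V=3.00V), C2(2μF, Q=3μC, V=1.50V), C3(4μF, Q=16μC, V=4.00V), C4(4μF, Q=2μC, V=0.50V)
Op 1: CLOSE 2-4: Q_total=5.00, C_total=6.00, V=0.83; Q2=1.67, Q4=3.33; dissipated=0.667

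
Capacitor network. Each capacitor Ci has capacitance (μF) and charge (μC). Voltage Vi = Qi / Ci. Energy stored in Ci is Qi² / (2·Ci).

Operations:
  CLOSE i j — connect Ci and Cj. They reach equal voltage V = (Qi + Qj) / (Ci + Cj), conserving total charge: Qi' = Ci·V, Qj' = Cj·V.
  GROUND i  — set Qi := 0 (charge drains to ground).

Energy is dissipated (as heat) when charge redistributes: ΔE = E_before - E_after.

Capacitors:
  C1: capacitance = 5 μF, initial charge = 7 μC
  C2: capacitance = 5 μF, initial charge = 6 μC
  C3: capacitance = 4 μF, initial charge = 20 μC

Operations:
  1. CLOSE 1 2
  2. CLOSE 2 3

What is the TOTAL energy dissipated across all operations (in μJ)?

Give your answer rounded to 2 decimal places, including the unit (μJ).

Initial: C1(5μF, Q=7μC, V=1.40V), C2(5μF, Q=6μC, V=1.20V), C3(4μF, Q=20μC, V=5.00V)
Op 1: CLOSE 1-2: Q_total=13.00, C_total=10.00, V=1.30; Q1=6.50, Q2=6.50; dissipated=0.050
Op 2: CLOSE 2-3: Q_total=26.50, C_total=9.00, V=2.94; Q2=14.72, Q3=11.78; dissipated=15.211
Total dissipated: 15.261 μJ

Answer: 15.26 μJ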